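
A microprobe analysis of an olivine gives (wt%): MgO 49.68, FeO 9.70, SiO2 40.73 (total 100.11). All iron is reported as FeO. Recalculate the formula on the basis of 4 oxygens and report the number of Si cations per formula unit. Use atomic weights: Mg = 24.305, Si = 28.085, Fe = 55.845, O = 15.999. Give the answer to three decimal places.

0.996 Si apfu

MgO (M=40.304): mol = 1.23263; Mg = 1.23263, O = 1.23263.
FeO (M=71.844): mol = 0.13501; Fe = 0.13501, O = 0.13501.
SiO2 (M=60.083): mol = 0.67790; Si = 0.67790, O = 1.35580.
ΣO = 2.72344; factor = 4/ΣO = 1.46873.
Si apfu = 0.67790 × 1.46873 = 0.996.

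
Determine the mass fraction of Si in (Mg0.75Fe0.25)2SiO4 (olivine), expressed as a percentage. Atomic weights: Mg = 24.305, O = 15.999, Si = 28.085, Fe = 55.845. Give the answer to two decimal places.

Formula mass = 1.50·24.305 + 0.50·55.845 + 1·28.085 + 4·15.999 = 156.461 g/mol, of which 28.085 g is Si.
So Si makes up 28.085/156.461 = 0.1795 of the mass, i.e. 17.95%.

17.95 weight percent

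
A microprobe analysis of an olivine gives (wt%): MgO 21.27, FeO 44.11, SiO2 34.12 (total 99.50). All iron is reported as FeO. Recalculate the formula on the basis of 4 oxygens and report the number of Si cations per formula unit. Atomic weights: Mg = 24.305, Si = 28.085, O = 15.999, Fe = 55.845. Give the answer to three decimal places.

MgO (M=40.304): mol = 0.52774; Mg = 0.52774, O = 0.52774.
FeO (M=71.844): mol = 0.61397; Fe = 0.61397, O = 0.61397.
SiO2 (M=60.083): mol = 0.56788; Si = 0.56788, O = 1.13576.
ΣO = 2.27747; factor = 4/ΣO = 1.75633.
Si apfu = 0.56788 × 1.75633 = 0.997.

0.997 Si apfu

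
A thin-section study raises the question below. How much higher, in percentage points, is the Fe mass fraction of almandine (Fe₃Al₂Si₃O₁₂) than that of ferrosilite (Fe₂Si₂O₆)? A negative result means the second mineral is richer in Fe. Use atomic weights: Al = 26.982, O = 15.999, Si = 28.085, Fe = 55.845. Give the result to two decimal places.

Fe in Fe₃Al₂Si₃O₁₂: molar mass 497.742 g/mol; 3×55.845 = 167.535 g → 33.66 wt%.
Fe in Fe₂Si₂O₆: molar mass 263.854 g/mol; 2×55.845 = 111.690 g → 42.33 wt%.
Difference = 33.66 − 42.33 = -8.67 percentage points.

-8.67 percentage points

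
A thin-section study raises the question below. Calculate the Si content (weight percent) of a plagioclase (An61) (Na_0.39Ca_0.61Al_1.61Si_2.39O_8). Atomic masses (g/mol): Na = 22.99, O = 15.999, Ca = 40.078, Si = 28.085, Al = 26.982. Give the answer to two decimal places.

Molar mass of Na_0.39Ca_0.61Al_1.61Si_2.39O_8: 0.39*22.99 + 0.61*40.078 + 1.61*26.982 + 2.39*28.085 + 8*15.999 = 271.970 g/mol.
Mass of Si per formula unit: 2.39 × 28.085 = 67.123 g.
Weight fraction Si = 67.123 / 271.970 = 0.2468.

24.68 weight percent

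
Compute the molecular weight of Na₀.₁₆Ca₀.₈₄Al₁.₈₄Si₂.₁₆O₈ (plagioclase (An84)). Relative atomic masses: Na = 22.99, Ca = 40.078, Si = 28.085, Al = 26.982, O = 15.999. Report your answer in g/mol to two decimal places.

275.65 g/mol

M = 0.16(22.99) + 0.84(40.078) + 1.84(26.982) + 2.16(28.085) + 8(15.999)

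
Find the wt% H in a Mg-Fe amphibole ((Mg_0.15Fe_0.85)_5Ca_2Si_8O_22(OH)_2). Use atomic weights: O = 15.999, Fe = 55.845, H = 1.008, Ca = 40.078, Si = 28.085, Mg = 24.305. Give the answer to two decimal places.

0.21 wt%

Molar mass of (Mg_0.15Fe_0.85)_5Ca_2Si_8O_22(OH)_2: 0.75·24.305 + 4.25·55.845 + 2·40.078 + 8·28.085 + 24·15.999 + 2·1.008 = 946.398 g/mol.
Mass of H per formula unit: 2 × 1.008 = 2.016 g.
Weight fraction H = 2.016 / 946.398 = 0.0021.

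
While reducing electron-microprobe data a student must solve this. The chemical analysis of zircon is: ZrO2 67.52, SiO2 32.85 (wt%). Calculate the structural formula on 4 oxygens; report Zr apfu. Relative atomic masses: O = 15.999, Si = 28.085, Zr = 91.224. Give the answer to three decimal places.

67.52 wt% ZrO2 ÷ 123.222 g/mol = 0.54795 mol, giving 0.54795 Zr and 1.09590 O.
32.85 wt% SiO2 ÷ 60.083 g/mol = 0.54674 mol, giving 0.54674 Si and 1.09348 O.
Oxygen sums to 2.18938; scaling by 4/2.18938 = 1.82700 puts the formula on 4 O.
Zr: 0.54795 × 1.82700 = 1.001 atoms per formula unit.

1.001 Zr apfu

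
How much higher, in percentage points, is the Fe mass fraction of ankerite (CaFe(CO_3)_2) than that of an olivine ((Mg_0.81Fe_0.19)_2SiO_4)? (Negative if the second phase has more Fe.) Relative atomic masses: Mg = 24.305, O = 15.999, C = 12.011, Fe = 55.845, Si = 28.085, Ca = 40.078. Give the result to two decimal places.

First mineral: 55.845 g Fe in 215.939 g formula = 25.86 wt% Fe.
Second mineral: 21.221 g Fe in 152.676 g formula = 13.90 wt% Fe.
25.86% − 13.90% gives a difference of 11.96 percentage points.

11.96 percentage points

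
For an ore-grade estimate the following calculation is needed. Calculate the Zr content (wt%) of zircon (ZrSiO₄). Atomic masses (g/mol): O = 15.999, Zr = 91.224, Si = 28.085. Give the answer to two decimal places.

Molar mass of ZrSiO₄: 1*91.224 + 1*28.085 + 4*15.999 = 183.305 g/mol.
Mass of Zr per formula unit: 1 × 91.224 = 91.224 g.
Weight fraction Zr = 91.224 / 183.305 = 0.4977.

49.77 wt%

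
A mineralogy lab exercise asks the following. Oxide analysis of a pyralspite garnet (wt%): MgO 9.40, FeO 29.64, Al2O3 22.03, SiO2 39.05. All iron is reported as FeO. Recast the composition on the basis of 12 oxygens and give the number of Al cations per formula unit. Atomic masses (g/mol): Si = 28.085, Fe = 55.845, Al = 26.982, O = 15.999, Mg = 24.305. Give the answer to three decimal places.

MgO (M=40.304): mol = 0.23323; Mg = 0.23323, O = 0.23323.
FeO (M=71.844): mol = 0.41256; Fe = 0.41256, O = 0.41256.
Al2O3 (M=101.961): mol = 0.21606; Al = 0.43212, O = 0.64818.
SiO2 (M=60.083): mol = 0.64993; Si = 0.64993, O = 1.29986.
ΣO = 2.59383; factor = 12/ΣO = 4.62636.
Al apfu = 0.43212 × 4.62636 = 1.999.

1.999 Al apfu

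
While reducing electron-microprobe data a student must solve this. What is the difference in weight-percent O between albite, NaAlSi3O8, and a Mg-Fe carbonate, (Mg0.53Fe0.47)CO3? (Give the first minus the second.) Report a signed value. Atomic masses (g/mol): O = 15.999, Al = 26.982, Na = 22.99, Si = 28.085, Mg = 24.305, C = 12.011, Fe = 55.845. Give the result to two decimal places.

0.40 percentage points

First mineral: 127.992 g O in 262.219 g formula = 48.81 wt% O.
Second mineral: 47.997 g O in 99.137 g formula = 48.41 wt% O.
48.81% − 48.41% gives a difference of 0.40 percentage points.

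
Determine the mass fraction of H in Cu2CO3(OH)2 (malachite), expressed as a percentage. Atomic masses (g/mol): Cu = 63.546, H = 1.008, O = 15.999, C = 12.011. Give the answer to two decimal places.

0.91 mass %

Molar mass of Cu2CO3(OH)2: 2*63.546 + 1*12.011 + 5*15.999 + 2*1.008 = 221.114 g/mol.
Mass of H per formula unit: 2 × 1.008 = 2.016 g.
Weight fraction H = 2.016 / 221.114 = 0.0091.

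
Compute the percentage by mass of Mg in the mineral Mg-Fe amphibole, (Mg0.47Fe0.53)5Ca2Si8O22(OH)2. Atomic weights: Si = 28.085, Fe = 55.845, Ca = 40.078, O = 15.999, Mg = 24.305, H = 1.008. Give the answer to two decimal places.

6.38 weight percent

M((Mg0.47Fe0.53)5Ca2Si8O22(OH)2) = 895.934 g/mol.
Mg contributes 2.35 × 24.305 = 57.117 g per mole.
57.117/895.934 = 0.0638 → 6.38%.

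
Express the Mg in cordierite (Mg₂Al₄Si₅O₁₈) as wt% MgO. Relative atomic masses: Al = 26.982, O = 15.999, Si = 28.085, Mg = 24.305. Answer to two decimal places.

Formula mass = 584.945 g/mol.
2 Mg → 2.0000 mol MgO per formula unit; M(MgO) = 40.304, so MgO mass = 80.608 g.
80.608/584.945 × 100 = 13.78 wt%.

13.78 wt%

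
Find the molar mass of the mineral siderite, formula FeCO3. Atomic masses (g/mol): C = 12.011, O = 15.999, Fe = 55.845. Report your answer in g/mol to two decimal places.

115.85 g/mol

Fe: 1 × 55.845 = 55.8450
C: 1 × 12.011 = 12.0110
O: 3 × 15.999 = 47.9970
Summing the contributions gives the formula mass.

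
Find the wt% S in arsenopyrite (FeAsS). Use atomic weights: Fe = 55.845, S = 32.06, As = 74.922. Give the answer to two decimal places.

19.69 wt%

Formula mass = 1·55.845 + 1·74.922 + 1·32.06 = 162.827 g/mol, of which 32.060 g is S.
So S makes up 32.060/162.827 = 0.1969 of the mass, i.e. 19.69%.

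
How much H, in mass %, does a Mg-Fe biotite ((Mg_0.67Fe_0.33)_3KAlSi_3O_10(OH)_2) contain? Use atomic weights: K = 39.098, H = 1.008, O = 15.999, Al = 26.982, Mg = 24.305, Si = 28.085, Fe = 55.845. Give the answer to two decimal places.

0.45 mass %

Molar mass of (Mg_0.67Fe_0.33)_3KAlSi_3O_10(OH)_2: 2.01·24.305 + 0.99·55.845 + 1·39.098 + 1·26.982 + 3·28.085 + 12·15.999 + 2·1.008 = 448.479 g/mol.
Mass of H per formula unit: 2 × 1.008 = 2.016 g.
Weight fraction H = 2.016 / 448.479 = 0.0045.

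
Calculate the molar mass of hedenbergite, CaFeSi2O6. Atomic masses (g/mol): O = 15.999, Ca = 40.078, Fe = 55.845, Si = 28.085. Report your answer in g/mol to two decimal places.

248.09 g/mol

M = 1*40.078 + 1*55.845 + 2*28.085 + 6*15.999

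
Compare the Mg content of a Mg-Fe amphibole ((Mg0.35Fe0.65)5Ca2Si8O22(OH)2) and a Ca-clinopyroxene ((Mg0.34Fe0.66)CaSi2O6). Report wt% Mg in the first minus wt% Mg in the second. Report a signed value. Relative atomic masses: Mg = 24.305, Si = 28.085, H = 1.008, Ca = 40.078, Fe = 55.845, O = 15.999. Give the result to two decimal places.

1.17 percentage points

M((Mg0.35Fe0.65)5Ca2Si8O22(OH)2) = 914.858 g/mol, so wt% Mg = 42.534/914.858 × 100 = 4.65%.
M((Mg0.34Fe0.66)CaSi2O6) = 237.363 g/mol, so wt% Mg = 8.264/237.363 × 100 = 3.48%.
4.65 − 3.48 = 1.17 pp.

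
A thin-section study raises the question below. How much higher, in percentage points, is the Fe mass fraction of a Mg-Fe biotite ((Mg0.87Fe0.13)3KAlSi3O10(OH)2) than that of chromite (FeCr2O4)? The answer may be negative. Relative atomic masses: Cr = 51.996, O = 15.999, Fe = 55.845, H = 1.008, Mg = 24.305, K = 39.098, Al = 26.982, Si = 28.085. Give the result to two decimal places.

First mineral: 21.780 g Fe in 429.555 g formula = 5.07 wt% Fe.
Second mineral: 55.845 g Fe in 223.833 g formula = 24.95 wt% Fe.
5.07% − 24.95% gives a difference of -19.88 percentage points.

-19.88 percentage points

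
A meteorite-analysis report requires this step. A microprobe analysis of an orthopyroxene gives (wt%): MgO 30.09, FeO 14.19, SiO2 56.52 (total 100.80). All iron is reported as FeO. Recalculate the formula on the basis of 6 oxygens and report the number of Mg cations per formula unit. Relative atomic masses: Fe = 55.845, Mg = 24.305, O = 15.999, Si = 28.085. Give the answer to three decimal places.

1.585 Mg apfu

MgO (M=40.304): mol = 0.74658; Mg = 0.74658, O = 0.74658.
FeO (M=71.844): mol = 0.19751; Fe = 0.19751, O = 0.19751.
SiO2 (M=60.083): mol = 0.94070; Si = 0.94070, O = 1.88140.
ΣO = 2.82549; factor = 6/ΣO = 2.12353.
Mg apfu = 0.74658 × 2.12353 = 1.585.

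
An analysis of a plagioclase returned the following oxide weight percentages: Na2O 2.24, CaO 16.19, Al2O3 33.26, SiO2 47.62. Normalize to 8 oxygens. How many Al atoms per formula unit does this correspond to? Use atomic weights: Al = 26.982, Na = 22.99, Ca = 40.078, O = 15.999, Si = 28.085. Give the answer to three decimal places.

1.807 Al apfu

Na2O: 2.24/61.979 = 0.03614 mol → 0.07228 mol Na, 0.03614 mol O.
CaO: 16.19/56.077 = 0.28871 mol → 0.28871 mol Ca, 0.28871 mol O.
Al2O3: 33.26/101.961 = 0.32620 mol → 0.65240 mol Al, 0.97860 mol O.
SiO2: 47.62/60.083 = 0.79257 mol → 0.79257 mol Si, 1.58514 mol O.
Total oxygen = 2.88859 mol. Normalization factor = 8/2.88859 = 2.76952.
Al per 8 O = 0.65240 × 2.76952 = 1.807.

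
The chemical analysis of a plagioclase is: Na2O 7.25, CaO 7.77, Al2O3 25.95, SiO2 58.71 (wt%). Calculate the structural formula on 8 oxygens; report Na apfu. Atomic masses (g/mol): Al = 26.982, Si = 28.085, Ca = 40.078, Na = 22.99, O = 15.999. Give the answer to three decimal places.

0.629 Na apfu

Na2O (M=61.979): mol = 0.11698; Na = 0.23396, O = 0.11698.
CaO (M=56.077): mol = 0.13856; Ca = 0.13856, O = 0.13856.
Al2O3 (M=101.961): mol = 0.25451; Al = 0.50902, O = 0.76353.
SiO2 (M=60.083): mol = 0.97715; Si = 0.97715, O = 1.95430.
ΣO = 2.97337; factor = 8/ΣO = 2.69055.
Na apfu = 0.23396 × 2.69055 = 0.629.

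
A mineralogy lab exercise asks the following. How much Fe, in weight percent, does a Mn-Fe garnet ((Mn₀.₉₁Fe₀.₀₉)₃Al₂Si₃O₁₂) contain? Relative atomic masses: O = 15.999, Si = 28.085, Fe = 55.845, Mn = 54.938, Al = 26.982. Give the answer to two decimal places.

3.04 weight percent

Molar mass of (Mn₀.₉₁Fe₀.₀₉)₃Al₂Si₃O₁₂: 2.73×54.938 + 0.27×55.845 + 2×26.982 + 3×28.085 + 12×15.999 = 495.266 g/mol.
Mass of Fe per formula unit: 0.27 × 55.845 = 15.078 g.
Weight fraction Fe = 15.078 / 495.266 = 0.0304.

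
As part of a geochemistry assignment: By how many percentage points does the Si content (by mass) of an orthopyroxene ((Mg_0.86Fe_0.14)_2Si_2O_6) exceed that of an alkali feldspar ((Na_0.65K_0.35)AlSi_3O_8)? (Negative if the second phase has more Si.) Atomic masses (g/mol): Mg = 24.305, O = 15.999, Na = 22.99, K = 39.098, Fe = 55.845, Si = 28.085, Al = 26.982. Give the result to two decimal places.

First mineral: 56.170 g Si in 209.605 g formula = 26.80 wt% Si.
Second mineral: 84.255 g Si in 267.857 g formula = 31.46 wt% Si.
26.80% − 31.46% gives a difference of -4.66 percentage points.

-4.66 percentage points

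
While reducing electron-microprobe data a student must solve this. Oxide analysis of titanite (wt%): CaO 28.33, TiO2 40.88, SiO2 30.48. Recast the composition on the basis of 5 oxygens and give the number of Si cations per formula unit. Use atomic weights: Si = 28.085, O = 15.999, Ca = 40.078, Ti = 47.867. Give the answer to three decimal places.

CaO: 28.33/56.077 = 0.50520 mol → 0.50520 mol Ca, 0.50520 mol O.
TiO2: 40.88/79.865 = 0.51186 mol → 0.51186 mol Ti, 1.02372 mol O.
SiO2: 30.48/60.083 = 0.50730 mol → 0.50730 mol Si, 1.01460 mol O.
Total oxygen = 2.54352 mol. Normalization factor = 5/2.54352 = 1.96578.
Si per 5 O = 0.50730 × 1.96578 = 0.997.

0.997 Si apfu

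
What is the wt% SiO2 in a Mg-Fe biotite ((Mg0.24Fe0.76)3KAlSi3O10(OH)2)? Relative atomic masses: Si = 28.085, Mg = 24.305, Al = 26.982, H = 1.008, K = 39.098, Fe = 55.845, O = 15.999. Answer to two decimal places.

M((Mg0.24Fe0.76)3KAlSi3O10(OH)2) = 489.165 g/mol; M(SiO2) = 60.083 g/mol.
Moles SiO2 per formula unit = 3 Si ÷ 1 = 3.0000.
SiO2 fraction = (3.0000 × 60.083) / 489.165 = 180.249/489.165 = 0.3685.

36.85 wt%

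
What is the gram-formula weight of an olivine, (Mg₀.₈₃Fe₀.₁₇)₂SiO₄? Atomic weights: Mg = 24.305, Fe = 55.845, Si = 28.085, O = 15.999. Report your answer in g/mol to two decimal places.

151.41 g/mol

The formula mass is the sum 1.66×24.305 + 0.34×55.845 + 1×28.085 + 4×15.999.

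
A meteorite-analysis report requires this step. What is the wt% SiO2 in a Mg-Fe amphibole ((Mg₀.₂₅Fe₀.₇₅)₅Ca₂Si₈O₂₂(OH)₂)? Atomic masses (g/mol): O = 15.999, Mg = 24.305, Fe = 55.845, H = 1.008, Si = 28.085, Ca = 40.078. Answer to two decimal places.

Formula mass = 930.628 g/mol.
8 Si → 8.0000 mol SiO2 per formula unit; M(SiO2) = 60.083, so SiO2 mass = 480.664 g.
480.664/930.628 × 100 = 51.65 wt%.

51.65 wt%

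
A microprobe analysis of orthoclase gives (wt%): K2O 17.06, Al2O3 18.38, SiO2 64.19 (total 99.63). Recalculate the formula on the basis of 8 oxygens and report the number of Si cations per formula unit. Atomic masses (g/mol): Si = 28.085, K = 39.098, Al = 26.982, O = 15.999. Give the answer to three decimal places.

2.990 Si apfu

K2O: 17.06/94.195 = 0.18111 mol → 0.36222 mol K, 0.18111 mol O.
Al2O3: 18.38/101.961 = 0.18027 mol → 0.36054 mol Al, 0.54081 mol O.
SiO2: 64.19/60.083 = 1.06836 mol → 1.06836 mol Si, 2.13672 mol O.
Total oxygen = 2.85864 mol. Normalization factor = 8/2.85864 = 2.79853.
Si per 8 O = 1.06836 × 2.79853 = 2.990.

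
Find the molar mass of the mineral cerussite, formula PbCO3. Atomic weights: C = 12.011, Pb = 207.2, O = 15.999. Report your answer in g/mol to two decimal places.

The formula mass is the sum 1·207.2 + 1·12.011 + 3·15.999.

267.21 g/mol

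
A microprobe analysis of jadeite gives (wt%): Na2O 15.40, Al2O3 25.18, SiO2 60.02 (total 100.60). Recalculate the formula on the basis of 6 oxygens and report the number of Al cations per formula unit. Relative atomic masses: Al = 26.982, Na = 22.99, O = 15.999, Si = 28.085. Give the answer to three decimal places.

0.992 Al apfu

Na2O (M=61.979): mol = 0.24847; Na = 0.49694, O = 0.24847.
Al2O3 (M=101.961): mol = 0.24696; Al = 0.49392, O = 0.74088.
SiO2 (M=60.083): mol = 0.99895; Si = 0.99895, O = 1.99790.
ΣO = 2.98725; factor = 6/ΣO = 2.00854.
Al apfu = 0.49392 × 2.00854 = 0.992.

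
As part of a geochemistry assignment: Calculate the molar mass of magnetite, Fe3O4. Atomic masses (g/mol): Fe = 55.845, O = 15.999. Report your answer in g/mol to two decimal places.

231.53 g/mol

M = 3(55.845) + 4(15.999)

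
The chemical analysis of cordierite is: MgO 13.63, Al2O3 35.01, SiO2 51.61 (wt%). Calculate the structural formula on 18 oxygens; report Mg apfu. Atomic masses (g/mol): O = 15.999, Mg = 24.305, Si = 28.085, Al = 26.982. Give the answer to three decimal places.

MgO (M=40.304): mol = 0.33818; Mg = 0.33818, O = 0.33818.
Al2O3 (M=101.961): mol = 0.34337; Al = 0.68674, O = 1.03011.
SiO2 (M=60.083): mol = 0.85898; Si = 0.85898, O = 1.71796.
ΣO = 3.08625; factor = 18/ΣO = 5.83232.
Mg apfu = 0.33818 × 5.83232 = 1.972.

1.972 Mg apfu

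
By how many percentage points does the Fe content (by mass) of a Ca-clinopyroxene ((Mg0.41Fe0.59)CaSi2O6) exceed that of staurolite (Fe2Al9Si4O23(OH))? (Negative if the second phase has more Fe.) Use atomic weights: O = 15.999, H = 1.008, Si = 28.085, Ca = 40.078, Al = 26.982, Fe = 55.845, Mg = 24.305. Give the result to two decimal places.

Fe in (Mg0.41Fe0.59)CaSi2O6: molar mass 235.156 g/mol; 0.59×55.845 = 32.949 g → 14.01 wt%.
Fe in Fe2Al9Si4O23(OH): molar mass 851.852 g/mol; 2×55.845 = 111.690 g → 13.11 wt%.
Difference = 14.01 − 13.11 = 0.90 percentage points.

0.90 percentage points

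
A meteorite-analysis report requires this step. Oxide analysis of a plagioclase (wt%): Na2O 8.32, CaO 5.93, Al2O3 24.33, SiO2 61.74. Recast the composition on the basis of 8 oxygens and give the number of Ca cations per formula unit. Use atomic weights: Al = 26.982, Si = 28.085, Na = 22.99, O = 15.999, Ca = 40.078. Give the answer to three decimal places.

Na2O (M=61.979): mol = 0.13424; Na = 0.26848, O = 0.13424.
CaO (M=56.077): mol = 0.10575; Ca = 0.10575, O = 0.10575.
Al2O3 (M=101.961): mol = 0.23862; Al = 0.47724, O = 0.71586.
SiO2 (M=60.083): mol = 1.02758; Si = 1.02758, O = 2.05516.
ΣO = 3.01101; factor = 8/ΣO = 2.65692.
Ca apfu = 0.10575 × 2.65692 = 0.281.

0.281 Ca apfu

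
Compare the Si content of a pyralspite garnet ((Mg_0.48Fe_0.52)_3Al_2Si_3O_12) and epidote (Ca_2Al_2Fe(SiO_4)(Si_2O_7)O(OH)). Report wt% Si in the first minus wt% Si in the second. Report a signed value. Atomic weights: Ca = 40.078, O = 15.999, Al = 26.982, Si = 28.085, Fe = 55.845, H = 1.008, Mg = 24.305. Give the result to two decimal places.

First mineral: 84.255 g Si in 452.324 g formula = 18.63 wt% Si.
Second mineral: 84.255 g Si in 483.215 g formula = 17.44 wt% Si.
18.63% − 17.44% gives a difference of 1.19 percentage points.

1.19 percentage points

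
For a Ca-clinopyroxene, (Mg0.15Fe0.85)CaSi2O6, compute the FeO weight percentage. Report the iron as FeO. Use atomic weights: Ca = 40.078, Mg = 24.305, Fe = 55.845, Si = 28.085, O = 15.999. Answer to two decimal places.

Molar mass of (Mg0.15Fe0.85)CaSi2O6 = 0.15×24.305 + 0.85×55.845 + 1×40.078 + 2×28.085 + 6×15.999 = 243.356 g/mol.
Each formula unit contains 0.85 Fe, equivalent to 0.85/1 = 0.8500 mol FeO.
M(FeO) = 1×55.845 + 1×15.999 = 71.844 g/mol.
Mass of FeO per formula unit = 0.8500 × 71.844 = 61.067 g.
FeO wt% = 61.067 / 243.356 × 100 = 25.09%.

25.09 wt%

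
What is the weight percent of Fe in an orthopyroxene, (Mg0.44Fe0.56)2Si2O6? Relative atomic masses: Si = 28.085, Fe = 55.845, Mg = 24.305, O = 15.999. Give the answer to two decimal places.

26.49 wt%

Formula mass = 0.88×24.305 + 1.12×55.845 + 2×28.085 + 6×15.999 = 236.099 g/mol, of which 62.546 g is Fe.
So Fe makes up 62.546/236.099 = 0.2649 of the mass, i.e. 26.49%.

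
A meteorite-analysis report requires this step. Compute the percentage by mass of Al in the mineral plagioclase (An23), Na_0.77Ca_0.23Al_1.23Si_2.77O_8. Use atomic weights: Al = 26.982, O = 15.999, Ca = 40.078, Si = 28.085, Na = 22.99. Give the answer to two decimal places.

12.48 wt%

M(Na_0.77Ca_0.23Al_1.23Si_2.77O_8) = 265.896 g/mol.
Al contributes 1.23 × 26.982 = 33.188 g per mole.
33.188/265.896 = 0.1248 → 12.48%.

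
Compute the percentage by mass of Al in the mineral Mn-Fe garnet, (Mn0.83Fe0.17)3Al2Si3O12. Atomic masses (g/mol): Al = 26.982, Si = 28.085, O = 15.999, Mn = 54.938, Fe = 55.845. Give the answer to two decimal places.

10.89 weight percent

Formula mass = 2.49·54.938 + 0.51·55.845 + 2·26.982 + 3·28.085 + 12·15.999 = 495.484 g/mol, of which 53.964 g is Al.
So Al makes up 53.964/495.484 = 0.1089 of the mass, i.e. 10.89%.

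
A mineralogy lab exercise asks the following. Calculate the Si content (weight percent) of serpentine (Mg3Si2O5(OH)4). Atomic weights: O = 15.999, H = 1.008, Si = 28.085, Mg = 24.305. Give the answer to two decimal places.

Molar mass of Mg3Si2O5(OH)4: 3*24.305 + 2*28.085 + 9*15.999 + 4*1.008 = 277.108 g/mol.
Mass of Si per formula unit: 2 × 28.085 = 56.170 g.
Weight fraction Si = 56.170 / 277.108 = 0.2027.

20.27 weight percent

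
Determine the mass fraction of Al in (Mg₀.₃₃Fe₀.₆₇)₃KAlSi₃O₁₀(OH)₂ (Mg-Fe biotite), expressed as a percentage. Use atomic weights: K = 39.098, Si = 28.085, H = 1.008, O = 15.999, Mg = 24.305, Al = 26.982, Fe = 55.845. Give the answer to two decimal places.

Molar mass of (Mg₀.₃₃Fe₀.₆₇)₃KAlSi₃O₁₀(OH)₂: 0.99·24.305 + 2.01·55.845 + 1·39.098 + 1·26.982 + 3·28.085 + 12·15.999 + 2·1.008 = 480.649 g/mol.
Mass of Al per formula unit: 1 × 26.982 = 26.982 g.
Weight fraction Al = 26.982 / 480.649 = 0.0561.

5.61 mass %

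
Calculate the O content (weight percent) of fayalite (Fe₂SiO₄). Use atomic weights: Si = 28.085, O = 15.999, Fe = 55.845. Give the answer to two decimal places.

31.41 weight percent

Formula mass = 2·55.845 + 1·28.085 + 4·15.999 = 203.771 g/mol, of which 63.996 g is O.
So O makes up 63.996/203.771 = 0.3141 of the mass, i.e. 31.41%.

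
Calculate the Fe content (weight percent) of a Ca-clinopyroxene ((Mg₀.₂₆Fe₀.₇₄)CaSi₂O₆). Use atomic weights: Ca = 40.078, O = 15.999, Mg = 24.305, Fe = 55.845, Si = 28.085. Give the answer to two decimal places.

Formula mass = 0.26×24.305 + 0.74×55.845 + 1×40.078 + 2×28.085 + 6×15.999 = 239.887 g/mol, of which 41.325 g is Fe.
So Fe makes up 41.325/239.887 = 0.1723 of the mass, i.e. 17.23%.

17.23 weight percent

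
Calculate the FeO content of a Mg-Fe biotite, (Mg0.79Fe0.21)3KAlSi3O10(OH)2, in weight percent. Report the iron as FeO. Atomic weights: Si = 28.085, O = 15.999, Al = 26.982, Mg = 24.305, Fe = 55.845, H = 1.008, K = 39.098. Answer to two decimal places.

Formula mass = 437.124 g/mol.
0.63 Fe → 0.6300 mol FeO per formula unit; M(FeO) = 71.844, so FeO mass = 45.262 g.
45.262/437.124 × 100 = 10.35 wt%.

10.35 wt%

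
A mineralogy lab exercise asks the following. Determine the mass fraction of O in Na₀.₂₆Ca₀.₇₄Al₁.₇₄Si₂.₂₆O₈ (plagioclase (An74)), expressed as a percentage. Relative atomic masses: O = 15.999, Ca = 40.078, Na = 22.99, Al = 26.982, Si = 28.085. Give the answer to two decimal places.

46.70 weight percent

M(Na₀.₂₆Ca₀.₇₄Al₁.₇₄Si₂.₂₆O₈) = 274.048 g/mol.
O contributes 8 × 15.999 = 127.992 g per mole.
127.992/274.048 = 0.4670 → 46.70%.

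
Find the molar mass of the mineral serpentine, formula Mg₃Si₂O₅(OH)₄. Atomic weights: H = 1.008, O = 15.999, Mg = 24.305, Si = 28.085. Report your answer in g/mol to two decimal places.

M = 3×24.305 + 2×28.085 + 9×15.999 + 4×1.008

277.11 g/mol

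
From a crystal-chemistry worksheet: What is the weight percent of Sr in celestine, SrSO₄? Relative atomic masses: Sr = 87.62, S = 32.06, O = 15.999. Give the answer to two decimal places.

47.70 wt%

Formula mass = 1·87.62 + 1·32.06 + 4·15.999 = 183.676 g/mol, of which 87.620 g is Sr.
So Sr makes up 87.620/183.676 = 0.4770 of the mass, i.e. 47.70%.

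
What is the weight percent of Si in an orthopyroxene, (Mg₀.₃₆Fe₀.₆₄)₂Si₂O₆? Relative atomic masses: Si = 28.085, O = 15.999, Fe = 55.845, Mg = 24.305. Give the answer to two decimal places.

Formula mass = 0.72·24.305 + 1.28·55.845 + 2·28.085 + 6·15.999 = 241.145 g/mol, of which 56.170 g is Si.
So Si makes up 56.170/241.145 = 0.2329 of the mass, i.e. 23.29%.

23.29 weight percent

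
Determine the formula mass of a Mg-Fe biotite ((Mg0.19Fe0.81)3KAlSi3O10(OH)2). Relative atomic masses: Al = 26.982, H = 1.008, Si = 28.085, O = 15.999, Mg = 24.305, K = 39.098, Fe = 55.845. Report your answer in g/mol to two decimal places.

493.90 g/mol

The formula mass is the sum 0.57×24.305 + 2.43×55.845 + 1×39.098 + 1×26.982 + 3×28.085 + 12×15.999 + 2×1.008.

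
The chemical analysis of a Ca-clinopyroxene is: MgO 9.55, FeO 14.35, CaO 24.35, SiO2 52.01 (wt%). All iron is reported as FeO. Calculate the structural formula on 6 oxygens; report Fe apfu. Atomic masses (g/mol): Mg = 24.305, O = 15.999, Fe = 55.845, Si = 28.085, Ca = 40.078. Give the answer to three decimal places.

0.461 Fe apfu

9.55 wt% MgO ÷ 40.304 g/mol = 0.23695 mol, giving 0.23695 Mg and 0.23695 O.
14.35 wt% FeO ÷ 71.844 g/mol = 0.19974 mol, giving 0.19974 Fe and 0.19974 O.
24.35 wt% CaO ÷ 56.077 g/mol = 0.43422 mol, giving 0.43422 Ca and 0.43422 O.
52.01 wt% SiO2 ÷ 60.083 g/mol = 0.86564 mol, giving 0.86564 Si and 1.73128 O.
Oxygen sums to 2.60219; scaling by 6/2.60219 = 2.30575 puts the formula on 6 O.
Fe: 0.19974 × 2.30575 = 0.461 atoms per formula unit.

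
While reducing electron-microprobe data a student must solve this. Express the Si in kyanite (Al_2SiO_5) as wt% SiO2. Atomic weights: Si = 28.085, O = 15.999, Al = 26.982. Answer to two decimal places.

Molar mass of Al_2SiO_5 = 2×26.982 + 1×28.085 + 5×15.999 = 162.044 g/mol.
Each formula unit contains 1 Si, equivalent to 1/1 = 1.0000 mol SiO2.
M(SiO2) = 1×28.085 + 2×15.999 = 60.083 g/mol.
Mass of SiO2 per formula unit = 1.0000 × 60.083 = 60.083 g.
SiO2 wt% = 60.083 / 162.044 × 100 = 37.08%.

37.08 wt%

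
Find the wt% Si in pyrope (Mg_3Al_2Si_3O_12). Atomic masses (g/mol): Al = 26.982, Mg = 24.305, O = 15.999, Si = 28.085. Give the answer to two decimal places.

Formula mass = 3*24.305 + 2*26.982 + 3*28.085 + 12*15.999 = 403.122 g/mol, of which 84.255 g is Si.
So Si makes up 84.255/403.122 = 0.2090 of the mass, i.e. 20.90%.

20.90 wt%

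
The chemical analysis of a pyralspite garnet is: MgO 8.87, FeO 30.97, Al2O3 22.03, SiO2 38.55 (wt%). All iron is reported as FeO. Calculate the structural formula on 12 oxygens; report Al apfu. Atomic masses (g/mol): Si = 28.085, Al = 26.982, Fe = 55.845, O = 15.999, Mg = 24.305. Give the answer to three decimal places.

2.008 Al apfu

MgO (M=40.304): mol = 0.22008; Mg = 0.22008, O = 0.22008.
FeO (M=71.844): mol = 0.43107; Fe = 0.43107, O = 0.43107.
Al2O3 (M=101.961): mol = 0.21606; Al = 0.43212, O = 0.64818.
SiO2 (M=60.083): mol = 0.64161; Si = 0.64161, O = 1.28322.
ΣO = 2.58255; factor = 12/ΣO = 4.64657.
Al apfu = 0.43212 × 4.64657 = 2.008.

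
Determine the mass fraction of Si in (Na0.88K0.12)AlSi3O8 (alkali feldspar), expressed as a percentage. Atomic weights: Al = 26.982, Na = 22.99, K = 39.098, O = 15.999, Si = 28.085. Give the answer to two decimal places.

31.90 mass %

M((Na0.88K0.12)AlSi3O8) = 264.152 g/mol.
Si contributes 3 × 28.085 = 84.255 g per mole.
84.255/264.152 = 0.3190 → 31.90%.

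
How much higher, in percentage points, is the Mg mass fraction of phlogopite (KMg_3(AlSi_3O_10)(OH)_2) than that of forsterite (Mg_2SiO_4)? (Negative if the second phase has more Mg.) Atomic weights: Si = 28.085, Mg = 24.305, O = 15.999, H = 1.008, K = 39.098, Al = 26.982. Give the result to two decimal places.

M(KMg_3(AlSi_3O_10)(OH)_2) = 417.254 g/mol, so wt% Mg = 72.915/417.254 × 100 = 17.47%.
M(Mg_2SiO_4) = 140.691 g/mol, so wt% Mg = 48.610/140.691 × 100 = 34.55%.
17.47 − 34.55 = -17.08 pp.

-17.08 percentage points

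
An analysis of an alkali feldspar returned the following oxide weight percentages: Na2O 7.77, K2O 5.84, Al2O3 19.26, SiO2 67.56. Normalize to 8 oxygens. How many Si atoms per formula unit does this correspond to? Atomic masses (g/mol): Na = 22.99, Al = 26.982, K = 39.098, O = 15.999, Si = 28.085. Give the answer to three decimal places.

Na2O (M=61.979): mol = 0.12537; Na = 0.25074, O = 0.12537.
K2O (M=94.195): mol = 0.06200; K = 0.12400, O = 0.06200.
Al2O3 (M=101.961): mol = 0.18890; Al = 0.37780, O = 0.56670.
SiO2 (M=60.083): mol = 1.12444; Si = 1.12444, O = 2.24888.
ΣO = 3.00295; factor = 8/ΣO = 2.66405.
Si apfu = 1.12444 × 2.66405 = 2.996.

2.996 Si apfu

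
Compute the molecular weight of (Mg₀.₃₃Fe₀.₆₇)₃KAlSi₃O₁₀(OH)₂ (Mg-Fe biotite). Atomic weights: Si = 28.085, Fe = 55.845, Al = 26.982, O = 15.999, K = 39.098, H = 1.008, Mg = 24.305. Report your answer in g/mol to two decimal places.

M = 0.99*24.305 + 2.01*55.845 + 1*39.098 + 1*26.982 + 3*28.085 + 12*15.999 + 2*1.008

480.65 g/mol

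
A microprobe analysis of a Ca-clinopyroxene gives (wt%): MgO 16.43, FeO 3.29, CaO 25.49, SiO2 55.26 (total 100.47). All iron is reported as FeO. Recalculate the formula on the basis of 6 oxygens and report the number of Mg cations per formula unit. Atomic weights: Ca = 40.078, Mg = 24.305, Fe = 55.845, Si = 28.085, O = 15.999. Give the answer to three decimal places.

MgO: 16.43/40.304 = 0.40765 mol → 0.40765 mol Mg, 0.40765 mol O.
FeO: 3.29/71.844 = 0.04579 mol → 0.04579 mol Fe, 0.04579 mol O.
CaO: 25.49/56.077 = 0.45455 mol → 0.45455 mol Ca, 0.45455 mol O.
SiO2: 55.26/60.083 = 0.91973 mol → 0.91973 mol Si, 1.83946 mol O.
Total oxygen = 2.74745 mol. Normalization factor = 6/2.74745 = 2.18384.
Mg per 6 O = 0.40765 × 2.18384 = 0.890.

0.890 Mg apfu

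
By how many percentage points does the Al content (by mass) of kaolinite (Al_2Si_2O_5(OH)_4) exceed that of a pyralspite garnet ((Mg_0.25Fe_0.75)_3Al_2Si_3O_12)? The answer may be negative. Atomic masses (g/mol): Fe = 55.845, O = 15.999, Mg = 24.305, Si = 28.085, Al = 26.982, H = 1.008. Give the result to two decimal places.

Al in Al_2Si_2O_5(OH)_4: molar mass 258.157 g/mol; 2×26.982 = 53.964 g → 20.90 wt%.
Al in (Mg_0.25Fe_0.75)_3Al_2Si_3O_12: molar mass 474.087 g/mol; 2×26.982 = 53.964 g → 11.38 wt%.
Difference = 20.90 − 11.38 = 9.52 percentage points.

9.52 percentage points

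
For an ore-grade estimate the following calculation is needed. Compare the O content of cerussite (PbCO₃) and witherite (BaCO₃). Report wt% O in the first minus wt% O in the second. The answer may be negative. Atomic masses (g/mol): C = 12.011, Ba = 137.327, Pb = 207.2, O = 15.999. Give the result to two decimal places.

-6.36 percentage points

First mineral: 47.997 g O in 267.208 g formula = 17.96 wt% O.
Second mineral: 47.997 g O in 197.335 g formula = 24.32 wt% O.
17.96% − 24.32% gives a difference of -6.36 percentage points.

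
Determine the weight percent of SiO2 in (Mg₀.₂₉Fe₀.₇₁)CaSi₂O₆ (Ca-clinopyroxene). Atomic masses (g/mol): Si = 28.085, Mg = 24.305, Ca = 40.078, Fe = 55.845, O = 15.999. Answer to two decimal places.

50.29 wt%

Formula mass = 238.940 g/mol.
2 Si → 2.0000 mol SiO2 per formula unit; M(SiO2) = 60.083, so SiO2 mass = 120.166 g.
120.166/238.940 × 100 = 50.29 wt%.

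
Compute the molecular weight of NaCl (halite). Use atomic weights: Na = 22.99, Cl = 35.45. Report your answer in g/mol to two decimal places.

Na: 1 × 22.99 = 22.9900
Cl: 1 × 35.45 = 35.4500
Summing the contributions gives the formula mass.

58.44 g/mol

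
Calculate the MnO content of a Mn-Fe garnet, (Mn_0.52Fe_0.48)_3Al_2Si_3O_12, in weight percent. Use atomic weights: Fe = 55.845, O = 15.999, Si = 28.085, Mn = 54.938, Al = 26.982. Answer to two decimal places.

Molar mass of (Mn_0.52Fe_0.48)_3Al_2Si_3O_12 = 1.56×54.938 + 1.44×55.845 + 2×26.982 + 3×28.085 + 12×15.999 = 496.327 g/mol.
Each formula unit contains 1.56 Mn, equivalent to 1.56/1 = 1.5600 mol MnO.
M(MnO) = 1×54.938 + 1×15.999 = 70.937 g/mol.
Mass of MnO per formula unit = 1.5600 × 70.937 = 110.662 g.
MnO wt% = 110.662 / 496.327 × 100 = 22.30%.

22.30 wt%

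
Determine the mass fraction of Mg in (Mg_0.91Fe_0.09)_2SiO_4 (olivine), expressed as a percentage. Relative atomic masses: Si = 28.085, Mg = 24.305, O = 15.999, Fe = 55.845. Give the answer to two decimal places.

Formula mass = 1.82×24.305 + 0.18×55.845 + 1×28.085 + 4×15.999 = 146.368 g/mol, of which 44.235 g is Mg.
So Mg makes up 44.235/146.368 = 0.3022 of the mass, i.e. 30.22%.

30.22 wt%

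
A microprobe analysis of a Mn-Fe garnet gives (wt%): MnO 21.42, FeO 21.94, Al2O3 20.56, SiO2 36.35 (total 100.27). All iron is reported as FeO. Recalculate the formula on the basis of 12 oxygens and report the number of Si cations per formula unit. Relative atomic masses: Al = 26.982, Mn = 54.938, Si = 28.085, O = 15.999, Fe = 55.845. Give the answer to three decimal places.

21.42 wt% MnO ÷ 70.937 g/mol = 0.30196 mol, giving 0.30196 Mn and 0.30196 O.
21.94 wt% FeO ÷ 71.844 g/mol = 0.30538 mol, giving 0.30538 Fe and 0.30538 O.
20.56 wt% Al2O3 ÷ 101.961 g/mol = 0.20165 mol, giving 0.40330 Al and 0.60495 O.
36.35 wt% SiO2 ÷ 60.083 g/mol = 0.60500 mol, giving 0.60500 Si and 1.21000 O.
Oxygen sums to 2.42229; scaling by 12/2.42229 = 4.95399 puts the formula on 12 O.
Si: 0.60500 × 4.95399 = 2.997 atoms per formula unit.

2.997 Si apfu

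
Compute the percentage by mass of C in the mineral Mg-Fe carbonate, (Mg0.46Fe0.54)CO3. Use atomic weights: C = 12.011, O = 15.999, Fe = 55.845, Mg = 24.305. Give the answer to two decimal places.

11.85 weight percent

Formula mass = 0.46×24.305 + 0.54×55.845 + 1×12.011 + 3×15.999 = 101.345 g/mol, of which 12.011 g is C.
So C makes up 12.011/101.345 = 0.1185 of the mass, i.e. 11.85%.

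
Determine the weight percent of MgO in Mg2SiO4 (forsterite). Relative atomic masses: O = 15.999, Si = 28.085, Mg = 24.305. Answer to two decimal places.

57.29 wt%

Molar mass of Mg2SiO4 = 2·24.305 + 1·28.085 + 4·15.999 = 140.691 g/mol.
Each formula unit contains 2 Mg, equivalent to 2/1 = 2.0000 mol MgO.
M(MgO) = 1×24.305 + 1×15.999 = 40.304 g/mol.
Mass of MgO per formula unit = 2.0000 × 40.304 = 80.608 g.
MgO wt% = 80.608 / 140.691 × 100 = 57.29%.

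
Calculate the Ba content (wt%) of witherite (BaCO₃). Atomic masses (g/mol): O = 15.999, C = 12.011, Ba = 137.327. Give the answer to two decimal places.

Molar mass of BaCO₃: 1*137.327 + 1*12.011 + 3*15.999 = 197.335 g/mol.
Mass of Ba per formula unit: 1 × 137.327 = 137.327 g.
Weight fraction Ba = 137.327 / 197.335 = 0.6959.

69.59 wt%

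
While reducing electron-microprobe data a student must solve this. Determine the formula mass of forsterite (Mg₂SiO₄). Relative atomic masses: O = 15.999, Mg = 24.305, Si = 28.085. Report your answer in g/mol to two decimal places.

140.69 g/mol

Mg: 2 × 24.305 = 48.6100
Si: 1 × 28.085 = 28.0850
O: 4 × 15.999 = 63.9960
Summing the contributions gives the formula mass.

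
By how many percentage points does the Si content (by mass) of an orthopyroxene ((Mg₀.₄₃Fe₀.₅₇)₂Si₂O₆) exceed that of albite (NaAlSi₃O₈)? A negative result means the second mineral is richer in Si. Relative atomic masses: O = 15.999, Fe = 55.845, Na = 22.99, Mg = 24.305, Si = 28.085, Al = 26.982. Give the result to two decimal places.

-8.40 percentage points

First mineral: 56.170 g Si in 236.730 g formula = 23.73 wt% Si.
Second mineral: 84.255 g Si in 262.219 g formula = 32.13 wt% Si.
23.73% − 32.13% gives a difference of -8.40 percentage points.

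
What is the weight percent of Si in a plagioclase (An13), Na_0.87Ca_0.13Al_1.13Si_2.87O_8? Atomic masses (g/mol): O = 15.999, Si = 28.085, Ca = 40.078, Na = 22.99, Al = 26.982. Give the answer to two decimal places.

30.50 wt%

M(Na_0.87Ca_0.13Al_1.13Si_2.87O_8) = 264.297 g/mol.
Si contributes 2.87 × 28.085 = 80.604 g per mole.
80.604/264.297 = 0.3050 → 30.50%.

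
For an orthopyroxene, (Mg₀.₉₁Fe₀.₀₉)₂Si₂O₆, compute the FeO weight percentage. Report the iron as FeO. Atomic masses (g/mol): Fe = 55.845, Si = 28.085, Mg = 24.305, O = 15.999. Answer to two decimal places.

Molar mass of (Mg₀.₉₁Fe₀.₀₉)₂Si₂O₆ = 1.82·24.305 + 0.18·55.845 + 2·28.085 + 6·15.999 = 206.451 g/mol.
Each formula unit contains 0.18 Fe, equivalent to 0.18/1 = 0.1800 mol FeO.
M(FeO) = 1×55.845 + 1×15.999 = 71.844 g/mol.
Mass of FeO per formula unit = 0.1800 × 71.844 = 12.932 g.
FeO wt% = 12.932 / 206.451 × 100 = 6.26%.

6.26 wt%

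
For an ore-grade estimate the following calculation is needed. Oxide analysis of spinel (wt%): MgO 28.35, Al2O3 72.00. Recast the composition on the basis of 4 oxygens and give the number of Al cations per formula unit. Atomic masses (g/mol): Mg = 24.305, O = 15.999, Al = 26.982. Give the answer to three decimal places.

2.002 Al apfu

MgO (M=40.304): mol = 0.70340; Mg = 0.70340, O = 0.70340.
Al2O3 (M=101.961): mol = 0.70615; Al = 1.41230, O = 2.11845.
ΣO = 2.82185; factor = 4/ΣO = 1.41751.
Al apfu = 1.41230 × 1.41751 = 2.002.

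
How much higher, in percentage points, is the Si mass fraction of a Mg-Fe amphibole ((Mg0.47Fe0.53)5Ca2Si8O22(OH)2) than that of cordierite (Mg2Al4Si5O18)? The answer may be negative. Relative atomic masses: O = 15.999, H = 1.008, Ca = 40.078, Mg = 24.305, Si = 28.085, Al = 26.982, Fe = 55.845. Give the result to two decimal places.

1.07 percentage points

Si in (Mg0.47Fe0.53)5Ca2Si8O22(OH)2: molar mass 895.934 g/mol; 8×28.085 = 224.680 g → 25.08 wt%.
Si in Mg2Al4Si5O18: molar mass 584.945 g/mol; 5×28.085 = 140.425 g → 24.01 wt%.
Difference = 25.08 − 24.01 = 1.07 percentage points.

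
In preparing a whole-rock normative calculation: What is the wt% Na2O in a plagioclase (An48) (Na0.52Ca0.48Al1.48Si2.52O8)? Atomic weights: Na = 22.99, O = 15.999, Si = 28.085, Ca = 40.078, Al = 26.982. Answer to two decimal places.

Formula mass = 269.892 g/mol.
0.52 Na → 0.2600 mol Na2O per formula unit; M(Na2O) = 61.979, so Na2O mass = 16.115 g.
16.115/269.892 × 100 = 5.97 wt%.

5.97 wt%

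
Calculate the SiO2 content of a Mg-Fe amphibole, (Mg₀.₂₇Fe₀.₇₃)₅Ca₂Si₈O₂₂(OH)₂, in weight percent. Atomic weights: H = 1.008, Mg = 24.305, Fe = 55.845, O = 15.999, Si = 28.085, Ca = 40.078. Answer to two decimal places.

51.83 wt%

Formula mass = 927.474 g/mol.
8 Si → 8.0000 mol SiO2 per formula unit; M(SiO2) = 60.083, so SiO2 mass = 480.664 g.
480.664/927.474 × 100 = 51.83 wt%.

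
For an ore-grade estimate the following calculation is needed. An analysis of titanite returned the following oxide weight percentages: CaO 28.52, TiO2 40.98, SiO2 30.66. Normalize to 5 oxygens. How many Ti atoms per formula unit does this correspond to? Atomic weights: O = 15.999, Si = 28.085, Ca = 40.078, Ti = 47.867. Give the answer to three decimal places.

1.004 Ti apfu

CaO: 28.52/56.077 = 0.50859 mol → 0.50859 mol Ca, 0.50859 mol O.
TiO2: 40.98/79.865 = 0.51312 mol → 0.51312 mol Ti, 1.02624 mol O.
SiO2: 30.66/60.083 = 0.51029 mol → 0.51029 mol Si, 1.02058 mol O.
Total oxygen = 2.55541 mol. Normalization factor = 5/2.55541 = 1.95663.
Ti per 5 O = 0.51312 × 1.95663 = 1.004.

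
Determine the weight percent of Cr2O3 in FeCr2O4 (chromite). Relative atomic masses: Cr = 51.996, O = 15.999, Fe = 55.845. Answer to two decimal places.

Molar mass of FeCr2O4 = 1*55.845 + 2*51.996 + 4*15.999 = 223.833 g/mol.
Each formula unit contains 2 Cr, equivalent to 2/2 = 1.0000 mol Cr2O3.
M(Cr2O3) = 2×51.996 + 3×15.999 = 151.989 g/mol.
Mass of Cr2O3 per formula unit = 1.0000 × 151.989 = 151.989 g.
Cr2O3 wt% = 151.989 / 223.833 × 100 = 67.90%.

67.90 wt%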